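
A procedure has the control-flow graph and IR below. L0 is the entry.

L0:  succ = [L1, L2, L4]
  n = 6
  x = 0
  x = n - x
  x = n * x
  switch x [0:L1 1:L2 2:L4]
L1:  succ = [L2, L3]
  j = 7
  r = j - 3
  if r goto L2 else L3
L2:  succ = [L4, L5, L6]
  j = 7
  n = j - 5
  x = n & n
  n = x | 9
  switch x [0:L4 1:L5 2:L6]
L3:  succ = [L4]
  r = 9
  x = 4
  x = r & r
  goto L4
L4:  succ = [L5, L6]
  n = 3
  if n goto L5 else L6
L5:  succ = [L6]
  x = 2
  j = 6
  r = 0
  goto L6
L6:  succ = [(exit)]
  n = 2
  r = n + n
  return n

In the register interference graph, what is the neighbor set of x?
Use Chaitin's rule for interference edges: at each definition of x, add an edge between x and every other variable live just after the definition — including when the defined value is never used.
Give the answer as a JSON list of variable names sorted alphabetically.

Per-block:
  L0 def {n,x} use ∅
  L1 def {j,r} use ∅
  L2 def {j,n,x} use ∅
  L3 def {r,x} use ∅
  L4 def {n} use ∅
  L5 def {j,r,x} use ∅
  L6 def {n,r} use ∅

Liveness:
  L0: in=∅ out=∅
  L1: in=∅ out=∅
  L2: in=∅ out=∅
  L3: in=∅ out=∅
  L4: in=∅ out=∅
  L5: in=∅ out=∅
  L6: in=∅ out=∅

Interfere edges:
  j — ∅
  n — {r,x}
  r — {n,x}
  x — {n,r}

N(x) = ["n", "r"]

Answer: ["n", "r"]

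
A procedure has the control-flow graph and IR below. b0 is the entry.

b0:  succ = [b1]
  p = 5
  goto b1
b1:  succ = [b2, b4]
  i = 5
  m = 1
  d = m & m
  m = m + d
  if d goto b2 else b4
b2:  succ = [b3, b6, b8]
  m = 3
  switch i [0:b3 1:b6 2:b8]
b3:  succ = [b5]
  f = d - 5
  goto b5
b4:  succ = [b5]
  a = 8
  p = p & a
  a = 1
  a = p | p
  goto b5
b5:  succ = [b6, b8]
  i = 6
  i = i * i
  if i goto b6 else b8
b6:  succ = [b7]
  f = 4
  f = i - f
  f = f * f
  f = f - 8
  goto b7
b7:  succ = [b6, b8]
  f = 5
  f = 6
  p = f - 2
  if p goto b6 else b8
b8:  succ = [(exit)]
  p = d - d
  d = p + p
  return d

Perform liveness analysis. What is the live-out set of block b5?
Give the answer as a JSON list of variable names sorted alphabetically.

Answer: ["d", "i"]

Working:
Block summaries:
  b0: {p} / ∅
  b1: {d,i,m} / ∅
  b2: {m} / {i}
  b3: {f} / {d}
  b4: {a,p} / {p}
  b5: {i} / ∅
  b6: {f} / {i}
  b7: {f,p} / ∅
  b8: {d,p} / {d}

Backward fixpoint:
  b0 li=∅ lo={p}
  b1 li={p} lo={d,i,p}
  b2 li={d,i} lo={d,i}
  b3 li={d} lo={d}
  b4 li={d,p} lo={d}
  b5 li={d} lo={d,i}
  b6 li={d,i} lo={d,i}
  b7 li={d,i} lo={d,i}
  b8 li={d} lo=∅

live-out(b5) = ["d", "i"]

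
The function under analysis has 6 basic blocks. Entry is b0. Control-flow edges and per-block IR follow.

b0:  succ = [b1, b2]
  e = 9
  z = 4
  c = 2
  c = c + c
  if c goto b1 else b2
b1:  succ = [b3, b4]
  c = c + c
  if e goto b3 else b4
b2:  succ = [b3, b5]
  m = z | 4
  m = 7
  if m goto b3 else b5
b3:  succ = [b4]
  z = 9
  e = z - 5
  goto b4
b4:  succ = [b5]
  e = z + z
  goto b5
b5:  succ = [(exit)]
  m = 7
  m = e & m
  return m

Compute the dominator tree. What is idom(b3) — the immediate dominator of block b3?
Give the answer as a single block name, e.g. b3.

Answer: b0

Analysis:
idom tree: b1←b0 b2←b0 b3←b0 b4←b0 b5←b0
Dom∩ at merges:
  b3: preds {b1,b2}: {b0,b1} ∩ {b0,b2} = {b0}; idom=b0
  b4: preds {b1,b3}: {b0,b1} ∩ {b0,b3} = {b0}; idom=b0
  b5: preds {b2,b4}: {b0,b2} ∩ {b0,b4} = {b0}; idom=b0

idom(b3) = b0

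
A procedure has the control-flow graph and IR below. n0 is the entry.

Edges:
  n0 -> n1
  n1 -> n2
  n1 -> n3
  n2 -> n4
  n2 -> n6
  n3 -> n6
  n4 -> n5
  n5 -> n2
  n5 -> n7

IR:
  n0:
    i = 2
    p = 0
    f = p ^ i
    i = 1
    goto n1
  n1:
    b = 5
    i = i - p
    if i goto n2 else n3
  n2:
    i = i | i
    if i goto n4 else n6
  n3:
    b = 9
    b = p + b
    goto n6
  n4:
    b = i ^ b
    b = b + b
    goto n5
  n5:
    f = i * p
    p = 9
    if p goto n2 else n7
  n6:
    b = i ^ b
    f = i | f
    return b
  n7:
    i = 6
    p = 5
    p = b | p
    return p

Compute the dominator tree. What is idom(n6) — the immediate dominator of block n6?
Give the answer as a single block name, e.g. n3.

idom tree: n1←n0 n2←n1 n3←n1 n4←n2 n5←n4 n6←n1 n7←n5
Dom∩ at merges:
  n2: preds {n1,n5}: {n0,n1} ∩ {n0,n1,n2,n4,n5} = {n0,n1}; idom=n1
  n6: preds {n2,n3}: {n0,n1,n2} ∩ {n0,n1,n3} = {n0,n1}; idom=n1

idom(n6) = n1

Answer: n1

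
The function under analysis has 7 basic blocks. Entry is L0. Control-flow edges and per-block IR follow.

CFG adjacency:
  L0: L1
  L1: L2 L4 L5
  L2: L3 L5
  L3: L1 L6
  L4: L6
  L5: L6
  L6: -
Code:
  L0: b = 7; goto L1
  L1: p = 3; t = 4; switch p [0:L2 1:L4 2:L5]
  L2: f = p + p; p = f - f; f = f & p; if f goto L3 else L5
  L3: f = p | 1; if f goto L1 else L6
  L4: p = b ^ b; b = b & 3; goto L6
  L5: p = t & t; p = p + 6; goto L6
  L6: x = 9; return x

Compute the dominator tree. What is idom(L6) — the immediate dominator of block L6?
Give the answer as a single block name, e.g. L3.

Answer: L1

Derivation:
idom tree: L1←L0 L2←L1 L3←L2 L4←L1 L5←L1 L6←L1
Dom at joins:
  L1: preds {L0,L3}: {L0} ∩ {L0,L1,L2,L3} = {L0}; idom=L0
  L5: preds {L1,L2}: {L0,L1} ∩ {L0,L1,L2} = {L0,L1}; idom=L1
  L6: preds {L3,L4,L5}: {L0,L1,L2,L3} ∩ {L0,L1,L4} ∩ {L0,L1,L5} = {L0,L1}; idom=L1

idom(L6) = L1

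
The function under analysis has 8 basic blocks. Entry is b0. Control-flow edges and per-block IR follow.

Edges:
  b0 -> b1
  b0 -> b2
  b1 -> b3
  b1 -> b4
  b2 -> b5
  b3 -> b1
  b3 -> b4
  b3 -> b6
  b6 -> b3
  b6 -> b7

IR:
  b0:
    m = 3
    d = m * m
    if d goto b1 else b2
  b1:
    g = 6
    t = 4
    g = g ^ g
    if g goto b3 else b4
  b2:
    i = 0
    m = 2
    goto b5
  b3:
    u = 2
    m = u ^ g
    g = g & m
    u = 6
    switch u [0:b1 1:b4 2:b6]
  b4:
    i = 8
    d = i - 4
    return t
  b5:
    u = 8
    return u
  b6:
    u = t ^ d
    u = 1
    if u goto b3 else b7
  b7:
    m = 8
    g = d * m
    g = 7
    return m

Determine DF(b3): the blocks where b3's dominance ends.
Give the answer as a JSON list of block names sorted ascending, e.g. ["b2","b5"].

Answer: ["b1", "b3", "b4"]

Derivation:
idom tree: b1←b0 b2←b0 b3←b1 b4←b1 b5←b2 b6←b3 b7←b6
Join-block Dom:
  b1: preds {b0,b3}: {b0} ∩ {b0,b1,b3} = {b0}; idom=b0
  b3: preds {b1,b6}: {b0,b1} ∩ {b0,b1,b3,b6} = {b0,b1}; idom=b1
  b4: preds {b1,b3}: {b0,b1} ∩ {b0,b1,b3} = {b0,b1}; idom=b1

DF walk-up:
  b1←b0: walk · to b0
  b1←b3: walk b3→b1 to b0
  b3←b1: walk · to b1
  b3←b6: walk b6→b3 to b1
  b4←b1: walk · to b1
  b4←b3: walk b3 to b1
  b0: DF=∅
  b1: DF={b1}
  b2: DF=∅
  b3: DF={b1,b3,b4}
  b4: DF=∅
  b5: DF=∅
  b6: DF={b3}
  b7: DF=∅

DF(b3) = ["b1", "b3", "b4"]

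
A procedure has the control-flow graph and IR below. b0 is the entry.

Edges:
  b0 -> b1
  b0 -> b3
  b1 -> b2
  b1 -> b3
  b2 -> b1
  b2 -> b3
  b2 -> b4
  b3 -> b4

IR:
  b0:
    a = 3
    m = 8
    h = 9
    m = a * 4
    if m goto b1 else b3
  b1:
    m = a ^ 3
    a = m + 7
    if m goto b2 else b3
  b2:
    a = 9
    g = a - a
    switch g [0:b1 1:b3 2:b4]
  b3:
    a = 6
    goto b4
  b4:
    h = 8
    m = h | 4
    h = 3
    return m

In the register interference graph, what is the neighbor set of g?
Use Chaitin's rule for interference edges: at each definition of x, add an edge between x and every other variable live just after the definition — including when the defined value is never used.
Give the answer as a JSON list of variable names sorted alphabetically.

Answer: ["a"]

Analysis:
Block summaries:
  b0: def={a,h,m} ue=∅
  b1: def={a,m} ue={a}
  b2: def={a,g} ue=∅
  b3: def={a} ue=∅
  b4: def={h,m} ue=∅

Liveness:
  b0 li=∅ lo={a}
  b1 li={a} lo=∅
  b2 li=∅ lo={a}
  b3 li=∅ lo=∅
  b4 li=∅ lo=∅

Conflict graph:
  a: {g,h,m}
  g: {a}
  h: {a,m}
  m: {a,h}

N(g) = ["a"]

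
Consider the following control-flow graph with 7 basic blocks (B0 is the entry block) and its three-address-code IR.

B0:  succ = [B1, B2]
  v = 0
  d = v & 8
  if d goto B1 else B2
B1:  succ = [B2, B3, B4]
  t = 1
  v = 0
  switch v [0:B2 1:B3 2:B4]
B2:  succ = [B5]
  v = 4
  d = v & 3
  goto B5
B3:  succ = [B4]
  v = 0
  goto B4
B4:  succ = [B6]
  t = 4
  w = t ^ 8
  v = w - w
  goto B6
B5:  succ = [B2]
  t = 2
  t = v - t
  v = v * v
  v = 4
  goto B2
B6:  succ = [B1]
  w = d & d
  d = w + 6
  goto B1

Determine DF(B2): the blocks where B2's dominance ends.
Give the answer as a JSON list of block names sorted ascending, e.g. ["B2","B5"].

Answer: ["B2"]

Analysis:
idom tree: B1←B0 B2←B0 B3←B1 B4←B1 B5←B2 B6←B4
Join-block Dom:
  B1: preds {B0,B6}: {B0} ∩ {B0,B1,B4,B6} = {B0}; idom=B0
  B2: preds {B0,B1,B5}: {B0} ∩ {B0,B1} ∩ {B0,B2,B5} = {B0}; idom=B0
  B4: preds {B1,B3}: {B0,B1} ∩ {B0,B1,B3} = {B0,B1}; idom=B1

DF walk-up:
  join B1 pred B0: · stop@B0
  join B1 pred B6: B6→B4→B1 stop@B0
  join B2 pred B0: · stop@B0
  join B2 pred B1: B1 stop@B0
  join B2 pred B5: B5→B2 stop@B0
  join B4 pred B1: · stop@B1
  join B4 pred B3: B3 stop@B1
  B0 → ∅
  B1 → {B1,B2}
  B2 → {B2}
  B3 → {B4}
  B4 → {B1}
  B5 → {B2}
  B6 → {B1}

DF(B2) = ["B2"]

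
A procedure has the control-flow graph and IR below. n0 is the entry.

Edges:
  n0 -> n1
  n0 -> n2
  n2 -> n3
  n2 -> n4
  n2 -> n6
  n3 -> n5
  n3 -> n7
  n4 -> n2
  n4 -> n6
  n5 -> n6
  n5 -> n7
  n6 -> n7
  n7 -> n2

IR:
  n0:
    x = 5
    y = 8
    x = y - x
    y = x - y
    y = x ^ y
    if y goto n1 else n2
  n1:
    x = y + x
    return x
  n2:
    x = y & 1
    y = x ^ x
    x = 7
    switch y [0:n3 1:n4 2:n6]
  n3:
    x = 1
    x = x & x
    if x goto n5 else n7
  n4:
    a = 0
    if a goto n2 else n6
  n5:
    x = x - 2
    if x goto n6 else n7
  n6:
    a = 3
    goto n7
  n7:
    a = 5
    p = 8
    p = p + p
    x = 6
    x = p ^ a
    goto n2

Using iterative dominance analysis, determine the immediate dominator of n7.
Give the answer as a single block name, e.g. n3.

Answer: n2

Analysis:
idom tree: n1←n0 n2←n0 n3←n2 n4←n2 n5←n3 n6←n2 n7←n2
Join-block Dom:
  n2: preds {n0,n4,n7}: {n0} ∩ {n0,n2,n4} ∩ {n0,n2,n7} = {n0}; idom=n0
  n6: preds {n2,n4,n5}: {n0,n2} ∩ {n0,n2,n4} ∩ {n0,n2,n3,n5} = {n0,n2}; idom=n2
  n7: preds {n3,n5,n6}: {n0,n2,n3} ∩ {n0,n2,n3,n5} ∩ {n0,n2,n6} = {n0,n2}; idom=n2

idom(n7) = n2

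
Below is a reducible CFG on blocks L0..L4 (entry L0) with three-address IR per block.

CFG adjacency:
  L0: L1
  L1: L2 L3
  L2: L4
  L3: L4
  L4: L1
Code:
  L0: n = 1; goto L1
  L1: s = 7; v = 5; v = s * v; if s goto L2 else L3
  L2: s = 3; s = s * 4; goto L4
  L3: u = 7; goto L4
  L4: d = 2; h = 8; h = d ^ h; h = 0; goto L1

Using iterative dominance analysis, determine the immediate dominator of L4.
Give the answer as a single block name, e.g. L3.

idom tree: L1←L0 L2←L1 L3←L1 L4←L1
Join-block Dom:
  L1: preds {L0,L4}: {L0} ∩ {L0,L1,L4} = {L0}; idom=L0
  L4: preds {L2,L3}: {L0,L1,L2} ∩ {L0,L1,L3} = {L0,L1}; idom=L1

idom(L4) = L1

Answer: L1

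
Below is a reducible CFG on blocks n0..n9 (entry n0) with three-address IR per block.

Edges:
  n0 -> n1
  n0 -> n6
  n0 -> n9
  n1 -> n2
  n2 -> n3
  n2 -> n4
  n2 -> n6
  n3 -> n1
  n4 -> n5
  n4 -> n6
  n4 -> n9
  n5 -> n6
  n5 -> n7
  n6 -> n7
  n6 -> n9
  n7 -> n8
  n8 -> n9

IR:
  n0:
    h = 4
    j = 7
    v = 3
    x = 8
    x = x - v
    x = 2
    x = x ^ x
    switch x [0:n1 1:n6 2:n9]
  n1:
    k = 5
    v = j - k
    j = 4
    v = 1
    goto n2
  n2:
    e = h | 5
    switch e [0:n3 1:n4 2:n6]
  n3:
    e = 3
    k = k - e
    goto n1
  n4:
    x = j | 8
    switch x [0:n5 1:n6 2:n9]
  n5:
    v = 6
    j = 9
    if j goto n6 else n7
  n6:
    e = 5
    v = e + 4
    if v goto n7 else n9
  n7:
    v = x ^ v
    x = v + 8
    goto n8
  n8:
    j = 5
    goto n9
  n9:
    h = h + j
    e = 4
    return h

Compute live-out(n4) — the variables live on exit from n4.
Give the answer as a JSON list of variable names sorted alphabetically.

def/use:
  n0: def={h,j,v,x} ue=∅
  n1: def={j,k,v} ue={j}
  n2: def={e} ue={h}
  n3: def={e,k} ue={k}
  n4: def={x} ue={j}
  n5: def={j,v} ue=∅
  n6: def={e,v} ue=∅
  n7: def={v,x} ue={v,x}
  n8: def={j} ue=∅
  n9: def={e,h} ue={h,j}

Liveness:
  n0 li=∅ lo={h,j,x}
  n1 li={h,j,x} lo={h,j,k,x}
  n2 li={h,j,k,x} lo={h,j,k,x}
  n3 li={h,j,k,x} lo={h,j,x}
  n4 li={h,j} lo={h,j,x}
  n5 li={h,x} lo={h,j,v,x}
  n6 li={h,j,x} lo={h,j,v,x}
  n7 li={h,v,x} lo={h}
  n8 li={h} lo={h,j}
  n9 li={h,j} lo=∅

live-out(n4) = ["h", "j", "x"]

Answer: ["h", "j", "x"]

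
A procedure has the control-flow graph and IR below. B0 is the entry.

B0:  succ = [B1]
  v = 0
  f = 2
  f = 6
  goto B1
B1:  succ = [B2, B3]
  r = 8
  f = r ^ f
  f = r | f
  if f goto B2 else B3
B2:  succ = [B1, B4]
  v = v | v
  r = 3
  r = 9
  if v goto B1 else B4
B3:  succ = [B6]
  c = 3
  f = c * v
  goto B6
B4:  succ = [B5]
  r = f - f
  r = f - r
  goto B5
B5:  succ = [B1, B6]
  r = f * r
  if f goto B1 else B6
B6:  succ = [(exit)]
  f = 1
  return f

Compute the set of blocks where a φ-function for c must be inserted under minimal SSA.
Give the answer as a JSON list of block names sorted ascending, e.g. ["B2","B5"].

idom tree: B1←B0 B2←B1 B3←B1 B4←B2 B5←B4 B6←B1
Join-block Dom:
  B1: preds {B0,B2,B5}: {B0} ∩ {B0,B1,B2} ∩ {B0,B1,B2,B4,B5} = {B0}; idom=B0
  B6: preds {B3,B5}: {B0,B1,B3} ∩ {B0,B1,B2,B4,B5} = {B0,B1}; idom=B1

DF derivation:
  join B1 pred B0: · stop@B0
  join B1 pred B2: B2→B1 stop@B0
  join B1 pred B5: B5→B4→B2→B1 stop@B0
  join B6 pred B3: B3 stop@B1
  join B6 pred B5: B5→B4→B2 stop@B1
  B0: DF=∅
  B1: DF={B1}
  B2: DF={B1,B6}
  B3: DF={B6}
  B4: DF={B1,B6}
  B5: DF={B1,B6}
  B6: DF=∅

φ for c: defs {B3}
  DF⁺ = {B6}

Answer: ["B6"]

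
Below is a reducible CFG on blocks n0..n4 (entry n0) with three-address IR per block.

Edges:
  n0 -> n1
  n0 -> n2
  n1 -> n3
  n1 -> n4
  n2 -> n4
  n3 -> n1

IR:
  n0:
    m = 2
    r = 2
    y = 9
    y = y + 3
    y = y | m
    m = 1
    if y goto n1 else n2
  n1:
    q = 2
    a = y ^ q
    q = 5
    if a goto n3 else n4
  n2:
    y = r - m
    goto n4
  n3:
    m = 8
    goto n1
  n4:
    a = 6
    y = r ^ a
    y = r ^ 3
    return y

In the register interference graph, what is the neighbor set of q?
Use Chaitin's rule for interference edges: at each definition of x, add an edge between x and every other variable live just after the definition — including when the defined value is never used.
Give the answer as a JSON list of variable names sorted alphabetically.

Answer: ["a", "r", "y"]

Derivation:
Per-block:
  n0 def {m,r,y} use ∅
  n1 def {a,q} use {y}
  n2 def {y} use {m,r}
  n3 def {m} use ∅
  n4 def {a,y} use {r}

Backward fixpoint:
  n0: in=∅ out={m,r,y}
  n1: in={r,y} out={r,y}
  n2: in={m,r} out={r}
  n3: in={r,y} out={r,y}
  n4: in={r} out=∅

Interfere edges:
  a — {q,r,y}
  m — {r,y}
  q — {a,r,y}
  r — {a,m,q,y}
  y — {a,m,q,r}

N(q) = ["a", "r", "y"]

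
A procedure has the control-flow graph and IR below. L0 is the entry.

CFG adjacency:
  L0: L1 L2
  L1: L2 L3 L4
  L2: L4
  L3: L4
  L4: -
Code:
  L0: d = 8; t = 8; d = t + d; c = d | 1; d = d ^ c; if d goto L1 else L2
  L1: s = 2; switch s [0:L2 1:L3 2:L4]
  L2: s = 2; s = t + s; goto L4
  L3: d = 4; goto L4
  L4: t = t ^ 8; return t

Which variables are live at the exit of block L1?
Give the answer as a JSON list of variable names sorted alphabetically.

Answer: ["t"]

Working:
Block summaries:
  L0 def {c,d,t} use ∅
  L1 def {s} use ∅
  L2 def {s} use {t}
  L3 def {d} use ∅
  L4 def {t} use {t}

Backward fixpoint:
  live L0: ∅→{t}
  live L1: {t}→{t}
  live L2: {t}→{t}
  live L3: {t}→{t}
  live L4: {t}→∅

live-out(L1) = ["t"]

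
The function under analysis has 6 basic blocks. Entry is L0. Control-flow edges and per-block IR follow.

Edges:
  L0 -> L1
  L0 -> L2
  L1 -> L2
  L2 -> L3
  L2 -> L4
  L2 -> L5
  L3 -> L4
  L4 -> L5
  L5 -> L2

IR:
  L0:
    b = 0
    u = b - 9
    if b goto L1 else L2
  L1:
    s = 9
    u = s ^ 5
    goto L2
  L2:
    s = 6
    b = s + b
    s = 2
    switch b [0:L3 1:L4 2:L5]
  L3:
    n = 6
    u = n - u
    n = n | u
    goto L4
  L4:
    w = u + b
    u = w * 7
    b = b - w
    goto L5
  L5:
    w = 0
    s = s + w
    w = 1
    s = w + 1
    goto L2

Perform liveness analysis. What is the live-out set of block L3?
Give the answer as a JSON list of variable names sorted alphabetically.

def/use:
  L0: def={b,u} ue=∅
  L1: def={s,u} ue=∅
  L2: def={b,s} ue={b}
  L3: def={n,u} ue={u}
  L4: def={b,u,w} ue={b,u}
  L5: def={s,w} ue={s}

Live sets:
  L0: in=∅ out={b,u}
  L1: in={b} out={b,u}
  L2: in={b,u} out={b,s,u}
  L3: in={b,s,u} out={b,s,u}
  L4: in={b,s,u} out={b,s,u}
  L5: in={b,s,u} out={b,u}

live-out(L3) = ["b", "s", "u"]

Answer: ["b", "s", "u"]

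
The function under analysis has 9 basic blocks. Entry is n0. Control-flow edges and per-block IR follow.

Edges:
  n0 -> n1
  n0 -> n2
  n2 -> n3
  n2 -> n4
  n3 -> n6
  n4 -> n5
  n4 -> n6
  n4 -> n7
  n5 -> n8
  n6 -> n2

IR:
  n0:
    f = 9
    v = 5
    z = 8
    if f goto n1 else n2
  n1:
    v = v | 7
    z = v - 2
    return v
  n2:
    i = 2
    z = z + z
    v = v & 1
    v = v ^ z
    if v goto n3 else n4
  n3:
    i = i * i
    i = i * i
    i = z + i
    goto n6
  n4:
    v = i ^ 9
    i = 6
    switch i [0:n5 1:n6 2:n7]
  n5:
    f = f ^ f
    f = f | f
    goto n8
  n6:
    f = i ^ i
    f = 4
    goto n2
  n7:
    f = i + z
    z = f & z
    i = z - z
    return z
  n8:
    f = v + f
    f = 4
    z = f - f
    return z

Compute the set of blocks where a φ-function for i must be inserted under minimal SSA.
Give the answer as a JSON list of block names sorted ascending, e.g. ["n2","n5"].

Answer: ["n2", "n6"]

Working:
idom tree: n1←n0 n2←n0 n3←n2 n4←n2 n5←n4 n6←n2 n7←n4 n8←n5
Join-block Dom:
  n2: preds {n0,n6}: {n0} ∩ {n0,n2,n6} = {n0}; idom=n0
  n6: preds {n3,n4}: {n0,n2,n3} ∩ {n0,n2,n4} = {n0,n2}; idom=n2

DF derivation:
  n2←n0: walk · to n0
  n2←n6: walk n6→n2 to n0
  n6←n3: walk n3 to n2
  n6←n4: walk n4 to n2
  DF(n0)=∅
  DF(n1)=∅
  DF(n2)={n2}
  DF(n3)={n6}
  DF(n4)={n6}
  DF(n5)=∅
  DF(n6)={n2}
  DF(n7)=∅
  DF(n8)=∅

φ for i: defs {n2,n3,n4,n7}
  DF⁺ = {n2,n6}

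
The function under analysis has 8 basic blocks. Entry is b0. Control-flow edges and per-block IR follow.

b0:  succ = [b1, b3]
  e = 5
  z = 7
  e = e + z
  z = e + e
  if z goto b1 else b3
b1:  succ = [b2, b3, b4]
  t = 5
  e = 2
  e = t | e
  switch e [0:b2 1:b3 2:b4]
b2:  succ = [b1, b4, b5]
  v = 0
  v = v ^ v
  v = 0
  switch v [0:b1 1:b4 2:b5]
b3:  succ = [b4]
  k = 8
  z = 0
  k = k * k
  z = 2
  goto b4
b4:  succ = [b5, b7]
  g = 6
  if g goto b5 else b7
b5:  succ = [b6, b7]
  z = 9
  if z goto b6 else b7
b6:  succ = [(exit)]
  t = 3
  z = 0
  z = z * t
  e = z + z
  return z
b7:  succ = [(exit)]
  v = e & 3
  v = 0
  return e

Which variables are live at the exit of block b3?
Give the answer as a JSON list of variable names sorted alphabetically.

Block summaries:
  b0: {e,z} / ∅
  b1: {e,t} / ∅
  b2: {v} / ∅
  b3: {k,z} / ∅
  b4: {g} / ∅
  b5: {z} / ∅
  b6: {e,t,z} / ∅
  b7: {v} / {e}

Live sets:
  b0: in=∅ out={e}
  b1: in=∅ out={e}
  b2: in={e} out={e}
  b3: in={e} out={e}
  b4: in={e} out={e}
  b5: in={e} out={e}
  b6: in=∅ out=∅
  b7: in={e} out=∅

live-out(b3) = ["e"]

Answer: ["e"]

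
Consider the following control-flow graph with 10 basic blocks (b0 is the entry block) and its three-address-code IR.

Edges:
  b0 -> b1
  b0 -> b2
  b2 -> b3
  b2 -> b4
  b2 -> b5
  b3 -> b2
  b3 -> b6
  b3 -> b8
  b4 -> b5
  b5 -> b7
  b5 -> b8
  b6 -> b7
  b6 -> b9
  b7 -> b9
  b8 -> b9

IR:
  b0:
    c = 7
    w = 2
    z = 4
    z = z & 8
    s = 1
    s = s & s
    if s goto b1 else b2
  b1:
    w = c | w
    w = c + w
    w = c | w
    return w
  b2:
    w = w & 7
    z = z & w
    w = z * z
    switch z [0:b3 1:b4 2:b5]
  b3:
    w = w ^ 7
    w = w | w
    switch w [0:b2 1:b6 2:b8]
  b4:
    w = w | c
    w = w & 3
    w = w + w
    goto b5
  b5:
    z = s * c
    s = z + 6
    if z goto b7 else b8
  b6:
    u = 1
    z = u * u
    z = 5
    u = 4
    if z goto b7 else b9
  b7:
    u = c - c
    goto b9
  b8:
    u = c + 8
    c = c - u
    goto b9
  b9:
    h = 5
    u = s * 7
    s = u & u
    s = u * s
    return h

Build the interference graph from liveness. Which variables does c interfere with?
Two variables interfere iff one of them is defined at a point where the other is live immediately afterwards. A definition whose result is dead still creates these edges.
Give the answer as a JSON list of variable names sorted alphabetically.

Answer: ["s", "u", "w", "z"]

Derivation:
Block summaries:
  b0: {c,s,w,z} / ∅
  b1: {w} / {c,w}
  b2: {w,z} / {w,z}
  b3: {w} / {w}
  b4: {w} / {c,w}
  b5: {s,z} / {c,s}
  b6: {u,z} / ∅
  b7: {u} / {c}
  b8: {c,u} / {c}
  b9: {h,s,u} / {s}

Live sets:
  live b0: ∅→{c,s,w,z}
  live b1: {c,w}→∅
  live b2: {c,s,w,z}→{c,s,w,z}
  live b3: {c,s,w,z}→{c,s,w,z}
  live b4: {c,s,w}→{c,s}
  live b5: {c,s}→{c,s}
  live b6: {c,s}→{c,s}
  live b7: {c,s}→{s}
  live b8: {c,s}→{s}
  live b9: {s}→∅

Conflict graph:
  c — {s,u,w,z}
  h — {s,u}
  s — {c,h,u,w,z}
  u — {c,h,s,z}
  w — {c,s,z}
  z — {c,s,u,w}

N(c) = ["s", "u", "w", "z"]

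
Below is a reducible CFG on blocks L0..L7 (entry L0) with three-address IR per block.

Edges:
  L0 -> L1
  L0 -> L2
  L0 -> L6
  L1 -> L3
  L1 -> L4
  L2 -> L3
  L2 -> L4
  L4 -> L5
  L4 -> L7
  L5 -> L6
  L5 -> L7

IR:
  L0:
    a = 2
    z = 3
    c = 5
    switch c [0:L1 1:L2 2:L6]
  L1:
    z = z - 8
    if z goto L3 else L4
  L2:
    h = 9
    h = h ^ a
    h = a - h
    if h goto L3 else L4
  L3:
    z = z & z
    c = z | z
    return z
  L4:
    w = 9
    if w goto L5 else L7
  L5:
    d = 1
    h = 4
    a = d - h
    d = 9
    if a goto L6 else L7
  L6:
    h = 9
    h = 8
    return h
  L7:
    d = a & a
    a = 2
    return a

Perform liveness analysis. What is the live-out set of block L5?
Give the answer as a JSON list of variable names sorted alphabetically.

Per-block:
  L0: {a,c,z} / ∅
  L1: {z} / {z}
  L2: {h} / {a}
  L3: {c,z} / {z}
  L4: {w} / ∅
  L5: {a,d,h} / ∅
  L6: {h} / ∅
  L7: {a,d} / {a}

Backward fixpoint:
  L0 li=∅ lo={a,z}
  L1 li={a,z} lo={a,z}
  L2 li={a,z} lo={a,z}
  L3 li={z} lo=∅
  L4 li={a} lo={a}
  L5 li=∅ lo={a}
  L6 li=∅ lo=∅
  L7 li={a} lo=∅

live-out(L5) = ["a"]

Answer: ["a"]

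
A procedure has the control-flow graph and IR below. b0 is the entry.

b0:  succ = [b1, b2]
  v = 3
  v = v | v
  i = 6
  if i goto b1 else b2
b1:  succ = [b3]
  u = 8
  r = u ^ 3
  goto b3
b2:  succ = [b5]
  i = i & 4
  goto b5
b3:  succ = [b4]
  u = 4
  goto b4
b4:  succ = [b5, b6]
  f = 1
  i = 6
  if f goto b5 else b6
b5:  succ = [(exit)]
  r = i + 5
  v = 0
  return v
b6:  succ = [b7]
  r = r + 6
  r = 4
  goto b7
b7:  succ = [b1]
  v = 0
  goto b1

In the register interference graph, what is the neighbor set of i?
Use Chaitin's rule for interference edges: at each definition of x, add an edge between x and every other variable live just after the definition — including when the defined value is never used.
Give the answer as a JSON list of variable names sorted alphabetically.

Answer: ["f", "r"]

Derivation:
Block summaries:
  b0: def={i,v} ue=∅
  b1: def={r,u} ue=∅
  b2: def={i} ue={i}
  b3: def={u} ue=∅
  b4: def={f,i} ue=∅
  b5: def={r,v} ue={i}
  b6: def={r} ue={r}
  b7: def={v} ue=∅

Liveness:
  b0 li=∅ lo={i}
  b1 li=∅ lo={r}
  b2 li={i} lo={i}
  b3 li={r} lo={r}
  b4 li={r} lo={i,r}
  b5 li={i} lo=∅
  b6 li={r} lo=∅
  b7 li=∅ lo=∅

Interfere edges:
  f↔{i,r}
  i↔{f,r}
  r↔{f,i,u}
  u↔{r}
  v↔∅

N(i) = ["f", "r"]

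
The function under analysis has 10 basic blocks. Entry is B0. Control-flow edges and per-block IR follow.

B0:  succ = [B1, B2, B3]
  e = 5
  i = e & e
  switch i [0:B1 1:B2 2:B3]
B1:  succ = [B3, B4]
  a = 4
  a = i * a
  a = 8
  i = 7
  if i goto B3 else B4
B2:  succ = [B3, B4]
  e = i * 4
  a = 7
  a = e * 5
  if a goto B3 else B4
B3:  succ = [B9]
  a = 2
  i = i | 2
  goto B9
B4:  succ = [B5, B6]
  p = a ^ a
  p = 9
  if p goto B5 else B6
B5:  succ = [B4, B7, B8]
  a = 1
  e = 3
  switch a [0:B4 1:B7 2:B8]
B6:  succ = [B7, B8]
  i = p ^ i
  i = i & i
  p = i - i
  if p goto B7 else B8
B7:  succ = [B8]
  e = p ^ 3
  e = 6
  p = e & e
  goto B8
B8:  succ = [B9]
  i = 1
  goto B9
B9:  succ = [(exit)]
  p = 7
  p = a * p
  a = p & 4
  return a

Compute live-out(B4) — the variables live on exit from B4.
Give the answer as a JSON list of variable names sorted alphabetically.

Answer: ["a", "i", "p"]

Derivation:
Per-block:
  B0 def {e,i} use ∅
  B1 def {a,i} use {i}
  B2 def {a,e} use {i}
  B3 def {a,i} use {i}
  B4 def {p} use {a}
  B5 def {a,e} use ∅
  B6 def {i,p} use {i,p}
  B7 def {e,p} use {p}
  B8 def {i} use ∅
  B9 def {a,p} use {a}

Backward fixpoint:
  live B0: ∅→{i}
  live B1: {i}→{a,i}
  live B2: {i}→{a,i}
  live B3: {i}→{a}
  live B4: {a,i}→{a,i,p}
  live B5: {i,p}→{a,i,p}
  live B6: {a,i,p}→{a,p}
  live B7: {a,p}→{a}
  live B8: {a}→{a}
  live B9: {a}→∅

live-out(B4) = ["a", "i", "p"]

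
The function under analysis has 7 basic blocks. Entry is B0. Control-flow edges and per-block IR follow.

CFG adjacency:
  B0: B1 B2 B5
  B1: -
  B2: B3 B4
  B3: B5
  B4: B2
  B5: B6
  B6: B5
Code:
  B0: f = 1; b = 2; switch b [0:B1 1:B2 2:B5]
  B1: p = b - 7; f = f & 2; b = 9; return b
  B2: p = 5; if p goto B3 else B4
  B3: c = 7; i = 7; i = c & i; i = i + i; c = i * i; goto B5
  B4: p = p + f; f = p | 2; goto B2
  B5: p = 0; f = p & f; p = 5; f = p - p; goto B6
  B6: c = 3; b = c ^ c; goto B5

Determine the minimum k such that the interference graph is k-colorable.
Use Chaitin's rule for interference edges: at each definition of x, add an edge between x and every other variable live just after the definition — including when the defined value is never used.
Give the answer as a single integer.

def/use:
  B0: {b,f} / ∅
  B1: {b,f,p} / {b,f}
  B2: {p} / ∅
  B3: {c,i} / ∅
  B4: {f,p} / {f,p}
  B5: {f,p} / {f}
  B6: {b,c} / ∅

Backward fixpoint:
  B0: in=∅ out={b,f}
  B1: in={b,f} out=∅
  B2: in={f} out={f,p}
  B3: in={f} out={f}
  B4: in={f,p} out={f}
  B5: in={f} out={f}
  B6: in={f} out={f}

Interference:
  b: {f}
  c: {f,i}
  f: {b,c,i,p}
  i: {c,f}
  p: {f}

Registers:
  clique {c,f,i} ⇒ need ≥ 3
  3-colouring: R0={f}  R1={b,c,p}  R2={i}
  χ = 3

Answer: 3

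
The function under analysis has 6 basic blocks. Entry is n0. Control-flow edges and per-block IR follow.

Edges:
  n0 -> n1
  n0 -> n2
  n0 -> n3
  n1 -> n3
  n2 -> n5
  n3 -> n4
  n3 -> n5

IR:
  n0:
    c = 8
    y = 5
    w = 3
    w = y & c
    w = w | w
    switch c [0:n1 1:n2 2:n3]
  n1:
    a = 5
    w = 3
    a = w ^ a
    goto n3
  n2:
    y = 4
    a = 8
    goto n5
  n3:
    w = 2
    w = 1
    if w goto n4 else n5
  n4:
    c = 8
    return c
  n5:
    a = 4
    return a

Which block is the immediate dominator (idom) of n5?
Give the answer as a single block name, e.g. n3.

idom tree: n1←n0 n2←n0 n3←n0 n4←n3 n5←n0
Dom∩ at merges:
  n3: preds {n0,n1}: {n0} ∩ {n0,n1} = {n0}; idom=n0
  n5: preds {n2,n3}: {n0,n2} ∩ {n0,n3} = {n0}; idom=n0

idom(n5) = n0

Answer: n0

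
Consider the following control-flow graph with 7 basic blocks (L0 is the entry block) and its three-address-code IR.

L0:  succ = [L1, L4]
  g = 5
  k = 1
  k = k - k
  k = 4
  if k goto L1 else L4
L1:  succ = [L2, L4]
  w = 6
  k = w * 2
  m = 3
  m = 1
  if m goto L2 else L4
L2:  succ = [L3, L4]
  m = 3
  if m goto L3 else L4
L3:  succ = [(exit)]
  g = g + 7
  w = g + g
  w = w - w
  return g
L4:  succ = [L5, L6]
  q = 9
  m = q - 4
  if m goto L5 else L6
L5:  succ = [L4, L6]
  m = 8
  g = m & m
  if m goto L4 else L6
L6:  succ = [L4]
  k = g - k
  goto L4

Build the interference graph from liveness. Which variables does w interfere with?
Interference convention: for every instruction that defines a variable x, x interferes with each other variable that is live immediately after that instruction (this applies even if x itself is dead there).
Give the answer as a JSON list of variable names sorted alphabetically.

Answer: ["g"]

Derivation:
Block summaries:
  L0 def {g,k} use ∅
  L1 def {k,m,w} use ∅
  L2 def {m} use ∅
  L3 def {g,w} use {g}
  L4 def {m,q} use ∅
  L5 def {g,m} use ∅
  L6 def {k} use {g,k}

Backward fixpoint:
  L0: in=∅ out={g,k}
  L1: in={g} out={g,k}
  L2: in={g,k} out={g,k}
  L3: in={g} out=∅
  L4: in={g,k} out={g,k}
  L5: in={k} out={g,k}
  L6: in={g,k} out={g,k}

Interfere edges:
  g↔{k,m,q,w}
  k↔{g,m,q}
  m↔{g,k}
  q↔{g,k}
  w↔{g}

N(w) = ["g"]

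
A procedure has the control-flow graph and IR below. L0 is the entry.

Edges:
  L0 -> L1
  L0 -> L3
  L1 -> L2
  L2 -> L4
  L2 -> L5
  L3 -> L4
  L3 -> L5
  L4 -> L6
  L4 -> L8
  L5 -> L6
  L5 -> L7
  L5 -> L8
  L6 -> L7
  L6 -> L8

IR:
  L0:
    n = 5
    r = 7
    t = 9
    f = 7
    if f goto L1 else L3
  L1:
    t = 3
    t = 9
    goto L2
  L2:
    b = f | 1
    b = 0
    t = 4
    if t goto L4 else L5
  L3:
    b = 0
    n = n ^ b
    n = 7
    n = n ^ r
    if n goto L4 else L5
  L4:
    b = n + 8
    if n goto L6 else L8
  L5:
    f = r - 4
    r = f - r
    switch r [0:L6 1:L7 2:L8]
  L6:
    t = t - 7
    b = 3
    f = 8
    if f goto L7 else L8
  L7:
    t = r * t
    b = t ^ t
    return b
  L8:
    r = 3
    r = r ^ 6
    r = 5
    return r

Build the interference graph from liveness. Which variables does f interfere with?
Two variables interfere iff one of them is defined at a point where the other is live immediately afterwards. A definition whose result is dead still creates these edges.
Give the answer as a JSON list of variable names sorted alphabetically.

Answer: ["n", "r", "t"]

Analysis:
Block summaries:
  L0: {f,n,r,t} / ∅
  L1: {t} / ∅
  L2: {b,t} / {f}
  L3: {b,n} / {n,r}
  L4: {b} / {n}
  L5: {f,r} / {r}
  L6: {b,f,t} / {t}
  L7: {b,t} / {r,t}
  L8: {r} / ∅

Liveness:
  live L0: ∅→{f,n,r,t}
  live L1: {f,n,r}→{f,n,r}
  live L2: {f,n,r}→{n,r,t}
  live L3: {n,r,t}→{n,r,t}
  live L4: {n,r,t}→{r,t}
  live L5: {r,t}→{r,t}
  live L6: {r,t}→{r,t}
  live L7: {r,t}→∅
  live L8: ∅→∅

Interference:
  b↔{n,r,t}
  f↔{n,r,t}
  n↔{b,f,r,t}
  r↔{b,f,n,t}
  t↔{b,f,n,r}

N(f) = ["n", "r", "t"]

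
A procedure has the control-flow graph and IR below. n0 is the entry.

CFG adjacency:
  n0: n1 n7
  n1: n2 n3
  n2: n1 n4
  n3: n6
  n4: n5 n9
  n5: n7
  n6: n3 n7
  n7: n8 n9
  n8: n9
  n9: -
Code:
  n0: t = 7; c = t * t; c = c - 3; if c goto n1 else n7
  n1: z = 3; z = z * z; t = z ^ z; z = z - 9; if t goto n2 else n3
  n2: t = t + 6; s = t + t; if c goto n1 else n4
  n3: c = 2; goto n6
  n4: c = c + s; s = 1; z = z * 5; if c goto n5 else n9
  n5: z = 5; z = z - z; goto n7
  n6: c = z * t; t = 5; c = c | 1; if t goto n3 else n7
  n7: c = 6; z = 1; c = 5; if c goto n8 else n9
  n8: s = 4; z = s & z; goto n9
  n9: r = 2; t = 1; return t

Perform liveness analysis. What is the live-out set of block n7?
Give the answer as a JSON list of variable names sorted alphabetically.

Answer: ["z"]

Derivation:
Block summaries:
  n0: def={c,t} ue=∅
  n1: def={t,z} ue=∅
  n2: def={s,t} ue={c,t}
  n3: def={c} ue=∅
  n4: def={c,s,z} ue={c,s,z}
  n5: def={z} ue=∅
  n6: def={c,t} ue={t,z}
  n7: def={c,z} ue=∅
  n8: def={s,z} ue={z}
  n9: def={r,t} ue=∅

Liveness:
  live n0: ∅→{c}
  live n1: {c}→{c,t,z}
  live n2: {c,t,z}→{c,s,z}
  live n3: {t,z}→{t,z}
  live n4: {c,s,z}→∅
  live n5: ∅→∅
  live n6: {t,z}→{t,z}
  live n7: ∅→{z}
  live n8: {z}→∅
  live n9: ∅→∅

live-out(n7) = ["z"]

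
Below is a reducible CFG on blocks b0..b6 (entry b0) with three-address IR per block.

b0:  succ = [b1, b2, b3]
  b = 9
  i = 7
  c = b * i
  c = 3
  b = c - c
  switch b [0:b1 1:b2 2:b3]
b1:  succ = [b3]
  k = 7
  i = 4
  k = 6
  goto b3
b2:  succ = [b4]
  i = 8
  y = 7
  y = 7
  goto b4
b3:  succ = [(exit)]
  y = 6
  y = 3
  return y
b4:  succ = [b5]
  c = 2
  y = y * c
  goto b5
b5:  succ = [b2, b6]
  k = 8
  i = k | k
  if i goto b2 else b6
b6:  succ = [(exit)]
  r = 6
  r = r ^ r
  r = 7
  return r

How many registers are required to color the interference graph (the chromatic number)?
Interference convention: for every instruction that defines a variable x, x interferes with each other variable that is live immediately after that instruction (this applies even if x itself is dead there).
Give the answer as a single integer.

def/use:
  b0: {b,c,i} / ∅
  b1: {i,k} / ∅
  b2: {i,y} / ∅
  b3: {y} / ∅
  b4: {c,y} / {y}
  b5: {i,k} / ∅
  b6: {r} / ∅

Backward fixpoint:
  b0 li=∅ lo=∅
  b1 li=∅ lo=∅
  b2 li=∅ lo={y}
  b3 li=∅ lo=∅
  b4 li={y} lo=∅
  b5 li=∅ lo=∅
  b6 li=∅ lo=∅

Conflict graph:
  b↔{i}
  c↔{y}
  i↔{b}
  k↔∅
  r↔∅
  y↔{c}

Registers:
  {b,i} pairwise interfere (2-clique) ⇒ χ ≥ 2
  assign b→R0 c→R0 i→R1 k→R0 r→R0 y→R1 — no edge inside a register ⇒ χ ≤ 2
  χ = 2

Answer: 2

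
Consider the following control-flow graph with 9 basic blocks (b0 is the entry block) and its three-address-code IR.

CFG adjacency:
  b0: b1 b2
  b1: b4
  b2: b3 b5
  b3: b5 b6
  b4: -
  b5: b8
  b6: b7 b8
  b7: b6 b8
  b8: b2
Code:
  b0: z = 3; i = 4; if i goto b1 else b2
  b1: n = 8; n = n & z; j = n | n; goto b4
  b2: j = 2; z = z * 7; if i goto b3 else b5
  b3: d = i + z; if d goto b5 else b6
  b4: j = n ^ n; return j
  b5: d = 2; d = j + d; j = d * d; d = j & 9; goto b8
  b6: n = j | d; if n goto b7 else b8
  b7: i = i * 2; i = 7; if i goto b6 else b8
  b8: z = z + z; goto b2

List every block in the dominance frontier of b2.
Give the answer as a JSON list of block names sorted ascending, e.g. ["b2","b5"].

Answer: ["b2"]

Derivation:
idom tree: b1←b0 b2←b0 b3←b2 b4←b1 b5←b2 b6←b3 b7←b6 b8←b2
Dom at joins:
  b2: preds {b0,b8}: {b0} ∩ {b0,b2,b8} = {b0}; idom=b0
  b5: preds {b2,b3}: {b0,b2} ∩ {b0,b2,b3} = {b0,b2}; idom=b2
  b6: preds {b3,b7}: {b0,b2,b3} ∩ {b0,b2,b3,b6,b7} = {b0,b2,b3}; idom=b3
  b8: preds {b5,b6,b7}: {b0,b2,b5} ∩ {b0,b2,b3,b6} ∩ {b0,b2,b3,b6,b7} = {b0,b2}; idom=b2

Frontier:
  b2←b0: walk · to b0
  b2←b8: walk b8→b2 to b0
  b5←b2: walk · to b2
  b5←b3: walk b3 to b2
  b6←b3: walk · to b3
  b6←b7: walk b7→b6 to b3
  b8←b5: walk b5 to b2
  b8←b6: walk b6→b3 to b2
  b8←b7: walk b7→b6→b3 to b2
  b0: DF=∅
  b1: DF=∅
  b2: DF={b2}
  b3: DF={b5,b8}
  b4: DF=∅
  b5: DF={b8}
  b6: DF={b6,b8}
  b7: DF={b6,b8}
  b8: DF={b2}

DF(b2) = ["b2"]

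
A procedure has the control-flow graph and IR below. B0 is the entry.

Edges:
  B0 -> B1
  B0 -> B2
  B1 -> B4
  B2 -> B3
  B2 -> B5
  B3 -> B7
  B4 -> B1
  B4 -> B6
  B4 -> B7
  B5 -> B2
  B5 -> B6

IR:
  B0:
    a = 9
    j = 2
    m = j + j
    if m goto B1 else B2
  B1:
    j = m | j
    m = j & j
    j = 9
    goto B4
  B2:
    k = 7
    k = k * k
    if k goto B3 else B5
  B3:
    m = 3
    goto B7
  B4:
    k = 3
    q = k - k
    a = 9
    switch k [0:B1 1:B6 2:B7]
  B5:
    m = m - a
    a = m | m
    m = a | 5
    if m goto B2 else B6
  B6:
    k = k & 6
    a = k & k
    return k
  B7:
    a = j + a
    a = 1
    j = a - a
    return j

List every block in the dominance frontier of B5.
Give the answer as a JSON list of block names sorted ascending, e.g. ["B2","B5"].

idom tree: B1←B0 B2←B0 B3←B2 B4←B1 B5←B2 B6←B0 B7←B0
Dom∩ at merges:
  B1: preds {B0,B4}: {B0} ∩ {B0,B1,B4} = {B0}; idom=B0
  B2: preds {B0,B5}: {B0} ∩ {B0,B2,B5} = {B0}; idom=B0
  B6: preds {B4,B5}: {B0,B1,B4} ∩ {B0,B2,B5} = {B0}; idom=B0
  B7: preds {B3,B4}: {B0,B2,B3} ∩ {B0,B1,B4} = {B0}; idom=B0

DF walk-up:
  join B1 pred B0: · stop@B0
  join B1 pred B4: B4→B1 stop@B0
  join B2 pred B0: · stop@B0
  join B2 pred B5: B5→B2 stop@B0
  join B6 pred B4: B4→B1 stop@B0
  join B6 pred B5: B5→B2 stop@B0
  join B7 pred B3: B3→B2 stop@B0
  join B7 pred B4: B4→B1 stop@B0
  DF(B0)=∅
  DF(B1)={B1,B6,B7}
  DF(B2)={B2,B6,B7}
  DF(B3)={B7}
  DF(B4)={B1,B6,B7}
  DF(B5)={B2,B6}
  DF(B6)=∅
  DF(B7)=∅

DF(B5) = ["B2", "B6"]

Answer: ["B2", "B6"]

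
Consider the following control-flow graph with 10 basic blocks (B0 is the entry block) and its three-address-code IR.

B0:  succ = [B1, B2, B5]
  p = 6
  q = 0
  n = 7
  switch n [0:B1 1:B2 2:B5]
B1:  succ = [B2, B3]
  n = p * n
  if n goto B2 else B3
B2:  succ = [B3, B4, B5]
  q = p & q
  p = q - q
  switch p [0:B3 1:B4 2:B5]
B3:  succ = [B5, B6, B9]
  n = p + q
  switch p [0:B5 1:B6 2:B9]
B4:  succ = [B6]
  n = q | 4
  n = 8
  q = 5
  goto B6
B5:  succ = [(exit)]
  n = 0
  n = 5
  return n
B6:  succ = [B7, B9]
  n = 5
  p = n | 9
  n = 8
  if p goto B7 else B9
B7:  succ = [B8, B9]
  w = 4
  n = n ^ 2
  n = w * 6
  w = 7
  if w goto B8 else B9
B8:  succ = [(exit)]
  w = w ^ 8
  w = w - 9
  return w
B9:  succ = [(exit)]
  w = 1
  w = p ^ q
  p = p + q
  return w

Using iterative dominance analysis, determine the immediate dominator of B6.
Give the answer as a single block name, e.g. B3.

Answer: B0

Derivation:
idom tree: B1←B0 B2←B0 B3←B0 B4←B2 B5←B0 B6←B0 B7←B6 B8←B7 B9←B0
Join-block Dom:
  B2: preds {B0,B1}: {B0} ∩ {B0,B1} = {B0}; idom=B0
  B3: preds {B1,B2}: {B0,B1} ∩ {B0,B2} = {B0}; idom=B0
  B5: preds {B0,B2,B3}: {B0} ∩ {B0,B2} ∩ {B0,B3} = {B0}; idom=B0
  B6: preds {B3,B4}: {B0,B3} ∩ {B0,B2,B4} = {B0}; idom=B0
  B9: preds {B3,B6,B7}: {B0,B3} ∩ {B0,B6} ∩ {B0,B6,B7} = {B0}; idom=B0

idom(B6) = B0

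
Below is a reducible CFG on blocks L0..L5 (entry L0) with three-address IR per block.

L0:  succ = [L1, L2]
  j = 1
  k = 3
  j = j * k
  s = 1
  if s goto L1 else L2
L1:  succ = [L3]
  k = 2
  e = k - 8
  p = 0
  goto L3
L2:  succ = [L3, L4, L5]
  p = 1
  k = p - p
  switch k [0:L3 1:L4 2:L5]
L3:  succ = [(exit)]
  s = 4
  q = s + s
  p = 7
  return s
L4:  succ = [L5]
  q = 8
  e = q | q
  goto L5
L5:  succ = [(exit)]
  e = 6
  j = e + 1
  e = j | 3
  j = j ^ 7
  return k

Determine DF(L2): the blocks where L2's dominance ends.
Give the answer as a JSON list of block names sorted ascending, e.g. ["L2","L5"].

Answer: ["L3"]

Analysis:
idom tree: L1←L0 L2←L0 L3←L0 L4←L2 L5←L2
Dom at joins:
  L3: preds {L1,L2}: {L0,L1} ∩ {L0,L2} = {L0}; idom=L0
  L5: preds {L2,L4}: {L0,L2} ∩ {L0,L2,L4} = {L0,L2}; idom=L2

Frontier:
  L3←L1: walk L1 to L0
  L3←L2: walk L2 to L0
  L5←L2: walk · to L2
  L5←L4: walk L4 to L2
  L0: DF=∅
  L1: DF={L3}
  L2: DF={L3}
  L3: DF=∅
  L4: DF={L5}
  L5: DF=∅

DF(L2) = ["L3"]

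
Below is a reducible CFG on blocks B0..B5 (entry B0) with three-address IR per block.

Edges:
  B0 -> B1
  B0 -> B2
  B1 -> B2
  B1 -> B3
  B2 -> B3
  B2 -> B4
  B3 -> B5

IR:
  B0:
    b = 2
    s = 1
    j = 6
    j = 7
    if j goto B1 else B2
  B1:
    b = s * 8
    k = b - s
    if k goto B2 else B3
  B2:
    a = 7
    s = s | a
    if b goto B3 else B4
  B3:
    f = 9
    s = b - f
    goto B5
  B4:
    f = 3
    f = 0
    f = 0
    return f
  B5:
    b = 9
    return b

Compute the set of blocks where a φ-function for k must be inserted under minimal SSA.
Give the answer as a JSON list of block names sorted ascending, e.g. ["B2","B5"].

idom tree: B1←B0 B2←B0 B3←B0 B4←B2 B5←B3
Dom∩ at merges:
  B2: preds {B0,B1}: {B0} ∩ {B0,B1} = {B0}; idom=B0
  B3: preds {B1,B2}: {B0,B1} ∩ {B0,B2} = {B0}; idom=B0

DF derivation:
  B2←B0: walk · to B0
  B2←B1: walk B1 to B0
  B3←B1: walk B1 to B0
  B3←B2: walk B2 to B0
  B0: DF=∅
  B1: DF={B2,B3}
  B2: DF={B3}
  B3: DF=∅
  B4: DF=∅
  B5: DF=∅

φ for k: defs {B1}
  DF⁺ = {B2,B3}

Answer: ["B2", "B3"]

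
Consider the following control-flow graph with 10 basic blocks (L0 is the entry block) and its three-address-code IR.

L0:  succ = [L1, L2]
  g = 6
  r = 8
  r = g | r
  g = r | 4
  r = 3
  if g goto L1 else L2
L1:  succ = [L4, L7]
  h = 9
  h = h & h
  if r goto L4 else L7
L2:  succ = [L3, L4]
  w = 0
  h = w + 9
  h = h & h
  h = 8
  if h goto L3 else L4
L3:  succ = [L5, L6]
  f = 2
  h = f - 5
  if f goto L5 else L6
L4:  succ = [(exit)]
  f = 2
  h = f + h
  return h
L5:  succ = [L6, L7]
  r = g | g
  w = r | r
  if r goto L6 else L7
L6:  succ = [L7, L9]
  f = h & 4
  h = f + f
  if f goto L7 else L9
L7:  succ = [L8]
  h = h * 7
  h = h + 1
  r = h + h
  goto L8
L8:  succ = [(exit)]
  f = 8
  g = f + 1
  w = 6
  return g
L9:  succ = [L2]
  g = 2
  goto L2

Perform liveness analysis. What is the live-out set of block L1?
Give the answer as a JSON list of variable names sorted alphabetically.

Answer: ["h"]

Working:
def/use:
  L0 def {g,r} use ∅
  L1 def {h} use {r}
  L2 def {h,w} use ∅
  L3 def {f,h} use ∅
  L4 def {f,h} use {h}
  L5 def {r,w} use {g}
  L6 def {f,h} use {h}
  L7 def {h,r} use {h}
  L8 def {f,g,w} use ∅
  L9 def {g} use ∅

Backward fixpoint:
  L0 li=∅ lo={g,r}
  L1 li={r} lo={h}
  L2 li={g} lo={g,h}
  L3 li={g} lo={g,h}
  L4 li={h} lo=∅
  L5 li={g,h} lo={h}
  L6 li={h} lo={h}
  L7 li={h} lo=∅
  L8 li=∅ lo=∅
  L9 li=∅ lo={g}

live-out(L1) = ["h"]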